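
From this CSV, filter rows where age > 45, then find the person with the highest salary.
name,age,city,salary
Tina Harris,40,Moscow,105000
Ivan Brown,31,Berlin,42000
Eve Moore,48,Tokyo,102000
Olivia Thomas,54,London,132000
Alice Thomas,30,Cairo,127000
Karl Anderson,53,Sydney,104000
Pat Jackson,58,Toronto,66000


Filter: age > 45
Sort by: salary (descending)

Filtered records (4):
  Olivia Thomas, age 54, salary $132000
  Karl Anderson, age 53, salary $104000
  Eve Moore, age 48, salary $102000
  Pat Jackson, age 58, salary $66000

Highest salary: Olivia Thomas ($132000)

Olivia Thomas


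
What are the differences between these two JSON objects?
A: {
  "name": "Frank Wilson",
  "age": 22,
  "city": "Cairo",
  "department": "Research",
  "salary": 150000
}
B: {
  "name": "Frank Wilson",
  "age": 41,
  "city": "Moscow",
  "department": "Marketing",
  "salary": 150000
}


Comparing each field (in key order):
  name: same
  age: DIFFERENT
  city: DIFFERENT
  department: DIFFERENT
  salary: same
Differences:
  age: 22 -> 41
  city: Cairo -> Moscow
  department: Research -> Marketing

3 field(s) changed

3 changes: age, city, department


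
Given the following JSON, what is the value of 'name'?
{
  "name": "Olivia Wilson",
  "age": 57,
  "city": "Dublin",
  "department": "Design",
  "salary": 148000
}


Looking up field 'name'
Value: Olivia Wilson

Olivia Wilson


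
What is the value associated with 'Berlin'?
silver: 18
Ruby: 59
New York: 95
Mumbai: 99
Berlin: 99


Looking up key 'Berlin'
Value: 99

99


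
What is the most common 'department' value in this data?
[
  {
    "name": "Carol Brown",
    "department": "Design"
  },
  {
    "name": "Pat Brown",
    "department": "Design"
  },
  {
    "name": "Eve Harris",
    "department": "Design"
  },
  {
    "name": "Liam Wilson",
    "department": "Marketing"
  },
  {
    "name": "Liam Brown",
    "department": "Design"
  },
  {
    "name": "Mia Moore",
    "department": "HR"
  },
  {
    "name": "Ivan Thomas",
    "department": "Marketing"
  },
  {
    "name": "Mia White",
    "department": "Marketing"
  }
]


Counting 'department' values across 8 records:

  Design: 4 ####
  Marketing: 3 ###
  HR: 1 #

Most common: Design (4 times)

Design (4 times)


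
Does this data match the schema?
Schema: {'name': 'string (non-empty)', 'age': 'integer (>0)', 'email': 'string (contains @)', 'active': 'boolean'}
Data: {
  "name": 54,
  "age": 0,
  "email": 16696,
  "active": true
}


Validating each field against schema:
  name: FAIL (54 is not a string)
  age: FAIL (0 is not > 0)
  email: FAIL (16696 is not a string)
  active: OK (boolean)

Result: INVALID (3 errors: name, age, email)

INVALID (3 errors: name, age, email)


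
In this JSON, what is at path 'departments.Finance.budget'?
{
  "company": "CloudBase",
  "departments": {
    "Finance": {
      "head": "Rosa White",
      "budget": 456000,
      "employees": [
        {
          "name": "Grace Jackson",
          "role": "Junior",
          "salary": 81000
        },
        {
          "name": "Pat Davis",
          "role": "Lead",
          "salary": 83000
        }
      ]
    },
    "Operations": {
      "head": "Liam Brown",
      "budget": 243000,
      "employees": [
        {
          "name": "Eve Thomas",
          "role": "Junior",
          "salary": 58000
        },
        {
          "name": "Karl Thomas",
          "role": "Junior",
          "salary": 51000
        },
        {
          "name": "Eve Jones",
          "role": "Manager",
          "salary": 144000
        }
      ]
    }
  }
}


Path: departments.Finance.budget

Navigate:
  -> departments
  -> Finance
  -> budget = 456000

456000


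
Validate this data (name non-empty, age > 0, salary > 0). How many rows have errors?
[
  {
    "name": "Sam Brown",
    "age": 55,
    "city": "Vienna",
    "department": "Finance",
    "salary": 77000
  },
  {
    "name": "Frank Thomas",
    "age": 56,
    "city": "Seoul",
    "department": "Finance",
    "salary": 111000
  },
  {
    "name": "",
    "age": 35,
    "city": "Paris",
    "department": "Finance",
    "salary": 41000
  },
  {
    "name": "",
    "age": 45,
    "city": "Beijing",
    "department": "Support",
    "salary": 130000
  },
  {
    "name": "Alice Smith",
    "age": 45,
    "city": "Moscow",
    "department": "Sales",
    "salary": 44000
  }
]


Validating 5 records:
Rules: name non-empty, age > 0, salary > 0

  Row 1 (Sam Brown): OK
  Row 2 (Frank Thomas): OK
  Row 3 (???): empty name
  Row 4 (???): empty name
  Row 5 (Alice Smith): OK

Total errors: 2

2 errors


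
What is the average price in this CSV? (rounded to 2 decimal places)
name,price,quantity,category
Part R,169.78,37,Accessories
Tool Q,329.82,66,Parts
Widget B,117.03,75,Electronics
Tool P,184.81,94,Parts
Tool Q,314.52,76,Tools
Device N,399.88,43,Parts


Computing average price:
Values: [169.78, 329.82, 117.03, 184.81, 314.52, 399.88]
Sum = 1515.84
Count = 6
Average = 1515.84/6 = 252.64

252.64


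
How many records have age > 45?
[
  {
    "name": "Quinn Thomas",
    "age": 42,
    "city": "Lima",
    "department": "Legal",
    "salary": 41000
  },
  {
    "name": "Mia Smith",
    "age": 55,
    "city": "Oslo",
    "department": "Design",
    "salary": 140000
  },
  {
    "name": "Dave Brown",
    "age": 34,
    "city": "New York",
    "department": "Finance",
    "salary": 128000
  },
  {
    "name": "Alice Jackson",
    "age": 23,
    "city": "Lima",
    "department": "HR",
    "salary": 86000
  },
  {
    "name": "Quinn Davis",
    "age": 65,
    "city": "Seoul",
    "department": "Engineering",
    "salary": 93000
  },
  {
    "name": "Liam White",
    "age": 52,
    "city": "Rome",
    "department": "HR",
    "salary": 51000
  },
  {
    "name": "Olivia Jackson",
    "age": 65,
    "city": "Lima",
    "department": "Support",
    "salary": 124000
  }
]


Data: 7 records
Condition: age > 45

Checking each record:
  Quinn Thomas: 42
  Mia Smith: 55 MATCH
  Dave Brown: 34
  Alice Jackson: 23
  Quinn Davis: 65 MATCH
  Liam White: 52 MATCH
  Olivia Jackson: 65 MATCH

Count: 4

4


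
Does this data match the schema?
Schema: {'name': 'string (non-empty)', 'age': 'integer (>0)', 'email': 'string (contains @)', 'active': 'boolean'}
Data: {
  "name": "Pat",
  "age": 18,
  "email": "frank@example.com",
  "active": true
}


Validating each field against schema:
  name: OK (non-empty string)
  age: OK (positive integer)
  email: OK (string with @)
  active: OK (boolean)

Result: VALID

VALID


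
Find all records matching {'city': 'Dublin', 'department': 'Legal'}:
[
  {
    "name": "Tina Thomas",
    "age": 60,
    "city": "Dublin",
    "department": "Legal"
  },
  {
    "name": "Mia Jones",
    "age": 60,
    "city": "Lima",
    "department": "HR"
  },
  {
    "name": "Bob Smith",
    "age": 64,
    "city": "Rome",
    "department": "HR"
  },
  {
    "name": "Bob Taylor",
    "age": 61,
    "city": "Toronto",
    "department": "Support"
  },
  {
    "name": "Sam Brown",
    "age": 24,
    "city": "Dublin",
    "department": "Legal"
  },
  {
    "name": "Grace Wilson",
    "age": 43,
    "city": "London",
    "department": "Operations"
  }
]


Search criteria: {'city': 'Dublin', 'department': 'Legal'}

Checking 6 records:
  Tina Thomas: {city: Dublin, department: Legal} <-- MATCH
  Mia Jones: {city: Lima, department: HR}
  Bob Smith: {city: Rome, department: HR}
  Bob Taylor: {city: Toronto, department: Support}
  Sam Brown: {city: Dublin, department: Legal} <-- MATCH
  Grace Wilson: {city: London, department: Operations}

Matches: ["Tina Thomas", "Sam Brown"]

["Tina Thomas", "Sam Brown"]


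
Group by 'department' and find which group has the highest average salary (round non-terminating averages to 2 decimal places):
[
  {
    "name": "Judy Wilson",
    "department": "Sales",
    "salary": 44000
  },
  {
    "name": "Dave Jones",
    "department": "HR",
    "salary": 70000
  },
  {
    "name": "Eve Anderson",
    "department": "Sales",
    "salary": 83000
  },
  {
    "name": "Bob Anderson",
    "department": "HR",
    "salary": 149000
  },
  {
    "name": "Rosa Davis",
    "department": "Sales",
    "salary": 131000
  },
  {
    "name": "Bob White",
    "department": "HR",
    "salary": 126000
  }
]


Group by: department

Groups:
  HR: 3 people, avg salary = 345000/3 = $115000
  Sales: 3 people, avg salary = 258000/3 = $86000

Highest average salary: HR ($115000)

HR ($115000)


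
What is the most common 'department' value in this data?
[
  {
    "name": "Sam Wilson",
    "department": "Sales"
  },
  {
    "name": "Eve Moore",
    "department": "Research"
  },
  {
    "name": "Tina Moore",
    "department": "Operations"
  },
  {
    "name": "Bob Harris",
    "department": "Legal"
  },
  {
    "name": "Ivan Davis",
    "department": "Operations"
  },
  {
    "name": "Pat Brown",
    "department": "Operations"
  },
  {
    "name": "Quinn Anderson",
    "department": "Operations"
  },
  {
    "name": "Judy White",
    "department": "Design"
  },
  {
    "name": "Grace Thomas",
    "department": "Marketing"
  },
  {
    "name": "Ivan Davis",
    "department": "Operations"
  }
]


Counting 'department' values across 10 records:

  Operations: 5 #####
  Sales: 1 #
  Research: 1 #
  Legal: 1 #
  Design: 1 #
  Marketing: 1 #

Most common: Operations (5 times)

Operations (5 times)


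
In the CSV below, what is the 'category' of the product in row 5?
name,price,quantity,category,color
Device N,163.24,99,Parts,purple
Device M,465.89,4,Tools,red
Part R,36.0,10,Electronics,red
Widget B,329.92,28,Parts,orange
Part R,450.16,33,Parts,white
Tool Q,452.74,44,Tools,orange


Query: Row 5 ('Part R'), column 'category'
Value: Parts

Parts


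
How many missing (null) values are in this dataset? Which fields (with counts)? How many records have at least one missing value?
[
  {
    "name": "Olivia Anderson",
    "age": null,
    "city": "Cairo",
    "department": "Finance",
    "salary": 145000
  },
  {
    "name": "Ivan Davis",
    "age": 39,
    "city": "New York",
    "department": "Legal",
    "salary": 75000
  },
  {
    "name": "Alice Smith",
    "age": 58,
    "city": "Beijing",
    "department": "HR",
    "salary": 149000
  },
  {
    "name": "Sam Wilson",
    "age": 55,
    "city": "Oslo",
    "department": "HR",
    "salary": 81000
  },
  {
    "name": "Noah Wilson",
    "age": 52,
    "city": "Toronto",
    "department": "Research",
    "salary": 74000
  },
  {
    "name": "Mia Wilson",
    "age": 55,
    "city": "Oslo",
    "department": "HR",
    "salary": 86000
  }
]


Checking for missing (null) values in 6 records:

  Olivia Anderson: age
  Ivan Davis: complete
  Alice Smith: complete
  Sam Wilson: complete
  Noah Wilson: complete
  Mia Wilson: complete

Per field:
  name: 0 missing
  age: 1 missing
  city: 0 missing
  department: 0 missing
  salary: 0 missing

Total missing values: 1
Records with any missing: 1

1 missing values (age: 1); 1 incomplete records


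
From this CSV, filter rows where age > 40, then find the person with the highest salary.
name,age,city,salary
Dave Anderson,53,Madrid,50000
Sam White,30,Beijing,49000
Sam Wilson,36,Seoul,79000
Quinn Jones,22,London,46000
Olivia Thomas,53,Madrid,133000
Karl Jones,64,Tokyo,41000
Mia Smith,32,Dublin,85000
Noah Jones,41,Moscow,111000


Filter: age > 40
Sort by: salary (descending)

Filtered records (4):
  Olivia Thomas, age 53, salary $133000
  Noah Jones, age 41, salary $111000
  Dave Anderson, age 53, salary $50000
  Karl Jones, age 64, salary $41000

Highest salary: Olivia Thomas ($133000)

Olivia Thomas


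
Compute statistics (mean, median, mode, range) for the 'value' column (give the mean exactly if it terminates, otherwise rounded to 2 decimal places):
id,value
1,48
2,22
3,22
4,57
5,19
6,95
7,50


Data: [48, 22, 22, 57, 19, 95, 50]
Count: 7
Sum: 313
Mean: 313/7 ≈ 44.71 (rounded to 2 decimal places)
Sorted: [19, 22, 22, 48, 50, 57, 95]
Median: 48.0
Mode: 22 (2 times)
Range: 95 - 19 = 76
Min: 19, Max: 95

mean≈44.71, median=48.0, mode=22, range=76


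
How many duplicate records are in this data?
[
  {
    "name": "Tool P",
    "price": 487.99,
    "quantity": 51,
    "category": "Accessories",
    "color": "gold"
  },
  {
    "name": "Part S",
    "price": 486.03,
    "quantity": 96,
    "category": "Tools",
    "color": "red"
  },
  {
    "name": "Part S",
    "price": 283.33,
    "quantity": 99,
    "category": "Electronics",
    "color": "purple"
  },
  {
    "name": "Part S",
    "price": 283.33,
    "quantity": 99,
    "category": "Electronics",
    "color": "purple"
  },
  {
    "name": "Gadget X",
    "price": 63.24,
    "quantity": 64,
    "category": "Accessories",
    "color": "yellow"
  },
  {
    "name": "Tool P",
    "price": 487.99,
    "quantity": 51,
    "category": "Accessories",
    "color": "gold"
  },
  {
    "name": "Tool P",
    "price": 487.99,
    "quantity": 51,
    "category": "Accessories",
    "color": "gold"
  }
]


Checking 7 records for duplicates:

  Row 1: Tool P ($487.99, qty 51)
  Row 2: Part S ($486.03, qty 96)
  Row 3: Part S ($283.33, qty 99)
  Row 4: Part S ($283.33, qty 99) <-- DUPLICATE
  Row 5: Gadget X ($63.24, qty 64)
  Row 6: Tool P ($487.99, qty 51) <-- DUPLICATE
  Row 7: Tool P ($487.99, qty 51) <-- DUPLICATE

Duplicates found: 3
Unique records: 4

3 duplicates, 4 unique


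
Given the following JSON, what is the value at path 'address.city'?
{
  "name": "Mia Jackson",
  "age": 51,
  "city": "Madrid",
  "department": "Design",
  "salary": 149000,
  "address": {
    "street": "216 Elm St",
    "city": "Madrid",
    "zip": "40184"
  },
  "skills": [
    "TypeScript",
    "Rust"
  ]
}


Query: address.city
Path: address -> city
Value: Madrid

Madrid


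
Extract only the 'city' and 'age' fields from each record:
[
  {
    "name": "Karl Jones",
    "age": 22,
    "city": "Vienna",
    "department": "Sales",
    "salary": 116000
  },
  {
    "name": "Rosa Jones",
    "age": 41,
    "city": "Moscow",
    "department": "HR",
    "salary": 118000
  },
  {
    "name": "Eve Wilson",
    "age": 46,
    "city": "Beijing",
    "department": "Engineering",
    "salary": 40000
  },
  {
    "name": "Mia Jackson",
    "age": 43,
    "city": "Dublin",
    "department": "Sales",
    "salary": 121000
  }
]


Original: 4 records with fields: name, age, city, department, salary
Keep: ['city', 'age']
Drop: ['name', 'department', 'salary']
Result: 4 records, 2 fields each

[
  {
    "city": "Vienna",
    "age": 22
  },
  {
    "city": "Moscow",
    "age": 41
  },
  {
    "city": "Beijing",
    "age": 46
  },
  {
    "city": "Dublin",
    "age": 43
  }
]


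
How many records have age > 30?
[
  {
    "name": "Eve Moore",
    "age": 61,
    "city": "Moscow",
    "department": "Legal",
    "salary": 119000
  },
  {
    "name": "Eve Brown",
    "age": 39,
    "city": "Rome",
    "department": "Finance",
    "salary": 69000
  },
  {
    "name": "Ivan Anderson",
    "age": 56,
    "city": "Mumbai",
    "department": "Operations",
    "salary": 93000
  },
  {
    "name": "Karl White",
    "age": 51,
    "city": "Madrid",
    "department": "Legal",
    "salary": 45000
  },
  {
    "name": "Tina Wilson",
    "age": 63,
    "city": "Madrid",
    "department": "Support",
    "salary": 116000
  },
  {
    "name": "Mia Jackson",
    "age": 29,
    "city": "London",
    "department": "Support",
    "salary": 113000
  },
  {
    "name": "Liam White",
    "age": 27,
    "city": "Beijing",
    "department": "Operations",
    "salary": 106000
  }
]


Data: 7 records
Condition: age > 30

Checking each record:
  Eve Moore: 61 MATCH
  Eve Brown: 39 MATCH
  Ivan Anderson: 56 MATCH
  Karl White: 51 MATCH
  Tina Wilson: 63 MATCH
  Mia Jackson: 29
  Liam White: 27

Count: 5

5


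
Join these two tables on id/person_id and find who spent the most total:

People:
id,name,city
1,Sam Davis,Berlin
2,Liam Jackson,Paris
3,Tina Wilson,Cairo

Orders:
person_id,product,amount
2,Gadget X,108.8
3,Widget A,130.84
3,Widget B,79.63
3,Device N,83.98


Join on: people.id = orders.person_id

Joined rows:
  Liam Jackson (Paris) bought Gadget X for $108.8
  Tina Wilson (Cairo) bought Widget A for $130.84
  Tina Wilson (Cairo) bought Widget B for $79.63
  Tina Wilson (Cairo) bought Device N for $83.98

Total per person:
  Tina Wilson: $294.45
  Liam Jackson: $108.80

Top spender: Tina Wilson ($294.45)

Tina Wilson ($294.45)


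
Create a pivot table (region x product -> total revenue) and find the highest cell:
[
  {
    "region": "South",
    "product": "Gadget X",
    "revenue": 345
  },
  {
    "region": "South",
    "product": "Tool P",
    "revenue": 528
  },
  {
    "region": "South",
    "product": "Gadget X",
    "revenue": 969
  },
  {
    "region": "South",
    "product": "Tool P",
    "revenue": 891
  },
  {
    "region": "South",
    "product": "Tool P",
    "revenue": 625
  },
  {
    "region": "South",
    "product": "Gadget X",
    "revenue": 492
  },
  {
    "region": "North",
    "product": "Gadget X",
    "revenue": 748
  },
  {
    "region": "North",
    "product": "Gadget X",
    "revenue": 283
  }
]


Pivot: region (rows) x product (columns) -> total revenue

     Gadget X      Tool P      
North         1031             0  
South         1806          2044  

Highest: South / Tool P = $2044

South / Tool P = $2044


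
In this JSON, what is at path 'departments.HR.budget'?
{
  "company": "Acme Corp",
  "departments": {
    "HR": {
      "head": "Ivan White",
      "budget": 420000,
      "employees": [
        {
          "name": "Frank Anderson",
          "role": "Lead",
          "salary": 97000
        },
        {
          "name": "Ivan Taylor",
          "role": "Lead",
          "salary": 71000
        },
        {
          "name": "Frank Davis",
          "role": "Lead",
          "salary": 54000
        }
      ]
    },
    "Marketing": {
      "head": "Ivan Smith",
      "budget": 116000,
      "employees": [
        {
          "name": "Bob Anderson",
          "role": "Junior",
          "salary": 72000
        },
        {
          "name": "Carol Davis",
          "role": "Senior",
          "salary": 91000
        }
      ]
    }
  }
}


Path: departments.HR.budget

Navigate:
  -> departments
  -> HR
  -> budget = 420000

420000


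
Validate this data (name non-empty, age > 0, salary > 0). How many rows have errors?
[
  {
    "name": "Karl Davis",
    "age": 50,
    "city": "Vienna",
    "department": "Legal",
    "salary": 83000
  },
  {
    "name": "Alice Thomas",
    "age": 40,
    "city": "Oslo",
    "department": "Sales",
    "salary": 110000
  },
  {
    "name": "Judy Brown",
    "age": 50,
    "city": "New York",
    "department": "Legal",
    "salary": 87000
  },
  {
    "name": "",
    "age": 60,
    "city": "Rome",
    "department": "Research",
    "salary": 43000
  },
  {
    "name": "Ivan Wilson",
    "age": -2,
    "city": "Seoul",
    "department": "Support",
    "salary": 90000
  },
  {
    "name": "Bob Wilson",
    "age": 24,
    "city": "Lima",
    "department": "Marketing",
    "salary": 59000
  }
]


Validating 6 records:
Rules: name non-empty, age > 0, salary > 0

  Row 1 (Karl Davis): OK
  Row 2 (Alice Thomas): OK
  Row 3 (Judy Brown): OK
  Row 4 (???): empty name
  Row 5 (Ivan Wilson): negative age: -2
  Row 6 (Bob Wilson): OK

Total errors: 2

2 errors


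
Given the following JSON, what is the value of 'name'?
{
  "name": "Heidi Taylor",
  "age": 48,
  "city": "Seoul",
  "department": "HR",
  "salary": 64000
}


Looking up field 'name'
Value: Heidi Taylor

Heidi Taylor


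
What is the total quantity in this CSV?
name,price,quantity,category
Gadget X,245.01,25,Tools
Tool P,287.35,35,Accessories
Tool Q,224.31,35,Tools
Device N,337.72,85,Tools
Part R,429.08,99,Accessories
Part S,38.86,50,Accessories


Computing total quantity:
Values: [25, 35, 35, 85, 99, 50]
Sum = 329

329


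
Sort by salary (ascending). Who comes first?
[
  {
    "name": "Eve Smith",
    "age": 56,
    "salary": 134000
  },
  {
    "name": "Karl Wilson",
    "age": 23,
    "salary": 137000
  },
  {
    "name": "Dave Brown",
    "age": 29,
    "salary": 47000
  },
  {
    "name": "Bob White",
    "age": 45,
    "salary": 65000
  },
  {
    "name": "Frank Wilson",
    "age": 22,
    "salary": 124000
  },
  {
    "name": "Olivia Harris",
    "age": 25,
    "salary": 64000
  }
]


Sort by: salary (ascending)

Sorted order:
  1. Dave Brown (salary = 47000)
  2. Olivia Harris (salary = 64000)
  3. Bob White (salary = 65000)
  4. Frank Wilson (salary = 124000)
  5. Eve Smith (salary = 134000)
  6. Karl Wilson (salary = 137000)

First: Dave Brown

Dave Brown


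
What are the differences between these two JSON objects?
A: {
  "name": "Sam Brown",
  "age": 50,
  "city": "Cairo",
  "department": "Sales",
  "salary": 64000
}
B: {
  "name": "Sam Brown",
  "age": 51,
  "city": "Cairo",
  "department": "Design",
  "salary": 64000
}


Comparing each field (in key order):
  name: same
  age: DIFFERENT
  city: same
  department: DIFFERENT
  salary: same
Differences:
  age: 50 -> 51
  department: Sales -> Design

2 field(s) changed

2 changes: age, department


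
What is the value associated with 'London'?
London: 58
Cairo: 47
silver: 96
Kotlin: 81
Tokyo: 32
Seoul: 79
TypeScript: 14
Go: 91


Looking up key 'London'
Value: 58

58


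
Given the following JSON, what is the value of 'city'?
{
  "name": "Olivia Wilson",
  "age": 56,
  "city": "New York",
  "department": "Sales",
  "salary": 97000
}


Looking up field 'city'
Value: New York

New York


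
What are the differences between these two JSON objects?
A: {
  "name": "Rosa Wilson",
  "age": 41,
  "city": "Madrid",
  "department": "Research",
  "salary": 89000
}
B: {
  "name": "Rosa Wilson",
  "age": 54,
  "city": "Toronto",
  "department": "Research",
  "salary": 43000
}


Comparing each field (in key order):
  name: same
  age: DIFFERENT
  city: DIFFERENT
  department: same
  salary: DIFFERENT
Differences:
  age: 41 -> 54
  city: Madrid -> Toronto
  salary: 89000 -> 43000

3 field(s) changed

3 changes: age, city, salary


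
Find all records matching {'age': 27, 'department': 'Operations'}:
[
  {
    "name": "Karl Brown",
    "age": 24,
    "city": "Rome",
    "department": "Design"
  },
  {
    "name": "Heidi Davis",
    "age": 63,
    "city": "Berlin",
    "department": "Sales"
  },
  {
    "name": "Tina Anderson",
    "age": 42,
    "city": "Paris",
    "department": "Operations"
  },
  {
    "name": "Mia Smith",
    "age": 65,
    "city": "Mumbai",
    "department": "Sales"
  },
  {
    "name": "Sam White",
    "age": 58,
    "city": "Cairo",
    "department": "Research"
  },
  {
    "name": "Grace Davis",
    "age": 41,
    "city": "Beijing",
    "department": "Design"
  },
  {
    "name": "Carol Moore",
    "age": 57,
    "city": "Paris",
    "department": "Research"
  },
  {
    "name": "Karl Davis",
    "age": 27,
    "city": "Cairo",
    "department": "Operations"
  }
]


Search criteria: {'age': 27, 'department': 'Operations'}

Checking 8 records:
  Karl Brown: {age: 24, department: Design}
  Heidi Davis: {age: 63, department: Sales}
  Tina Anderson: {age: 42, department: Operations}
  Mia Smith: {age: 65, department: Sales}
  Sam White: {age: 58, department: Research}
  Grace Davis: {age: 41, department: Design}
  Carol Moore: {age: 57, department: Research}
  Karl Davis: {age: 27, department: Operations} <-- MATCH

Matches: ["Karl Davis"]

["Karl Davis"]


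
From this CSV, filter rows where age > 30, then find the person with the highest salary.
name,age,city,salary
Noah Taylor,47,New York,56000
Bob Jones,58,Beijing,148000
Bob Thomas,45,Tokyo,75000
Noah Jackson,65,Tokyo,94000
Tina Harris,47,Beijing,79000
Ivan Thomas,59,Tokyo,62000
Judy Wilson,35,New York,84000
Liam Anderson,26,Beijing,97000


Filter: age > 30
Sort by: salary (descending)

Filtered records (7):
  Bob Jones, age 58, salary $148000
  Noah Jackson, age 65, salary $94000
  Judy Wilson, age 35, salary $84000
  Tina Harris, age 47, salary $79000
  Bob Thomas, age 45, salary $75000
  Ivan Thomas, age 59, salary $62000
  Noah Taylor, age 47, salary $56000

Highest salary: Bob Jones ($148000)

Bob Jones


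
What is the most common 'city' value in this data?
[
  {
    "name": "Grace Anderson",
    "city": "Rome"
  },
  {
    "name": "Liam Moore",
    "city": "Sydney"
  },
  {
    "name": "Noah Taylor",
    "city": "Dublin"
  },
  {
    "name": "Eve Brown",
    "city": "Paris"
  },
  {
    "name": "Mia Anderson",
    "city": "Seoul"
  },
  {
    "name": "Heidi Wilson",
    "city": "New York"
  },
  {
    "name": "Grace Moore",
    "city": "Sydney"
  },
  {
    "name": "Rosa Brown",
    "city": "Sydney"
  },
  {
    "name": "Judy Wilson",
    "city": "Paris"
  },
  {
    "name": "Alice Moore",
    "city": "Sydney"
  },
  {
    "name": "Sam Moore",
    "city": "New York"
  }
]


Counting 'city' values across 11 records:

  Sydney: 4 ####
  Paris: 2 ##
  New York: 2 ##
  Rome: 1 #
  Dublin: 1 #
  Seoul: 1 #

Most common: Sydney (4 times)

Sydney (4 times)


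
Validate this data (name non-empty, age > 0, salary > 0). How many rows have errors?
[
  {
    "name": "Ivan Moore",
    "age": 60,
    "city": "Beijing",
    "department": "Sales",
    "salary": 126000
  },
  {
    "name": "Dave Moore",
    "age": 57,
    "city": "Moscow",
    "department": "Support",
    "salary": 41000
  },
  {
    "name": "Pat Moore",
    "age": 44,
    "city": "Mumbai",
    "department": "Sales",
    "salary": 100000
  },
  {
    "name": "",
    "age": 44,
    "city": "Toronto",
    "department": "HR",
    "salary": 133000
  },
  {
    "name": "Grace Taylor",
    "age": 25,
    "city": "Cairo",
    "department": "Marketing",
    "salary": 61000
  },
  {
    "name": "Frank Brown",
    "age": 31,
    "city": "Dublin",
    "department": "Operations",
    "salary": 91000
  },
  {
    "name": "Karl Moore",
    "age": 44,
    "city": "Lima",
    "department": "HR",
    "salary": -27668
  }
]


Validating 7 records:
Rules: name non-empty, age > 0, salary > 0

  Row 1 (Ivan Moore): OK
  Row 2 (Dave Moore): OK
  Row 3 (Pat Moore): OK
  Row 4 (???): empty name
  Row 5 (Grace Taylor): OK
  Row 6 (Frank Brown): OK
  Row 7 (Karl Moore): negative salary: -27668

Total errors: 2

2 errors


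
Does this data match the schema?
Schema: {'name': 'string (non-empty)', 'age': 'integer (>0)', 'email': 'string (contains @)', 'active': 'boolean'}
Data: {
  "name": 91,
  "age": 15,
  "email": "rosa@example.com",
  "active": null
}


Validating each field against schema:
  name: FAIL (91 is not a string)
  age: OK (positive integer)
  email: OK (string with @)
  active: FAIL (null is not a boolean)

Result: INVALID (2 errors: name, active)

INVALID (2 errors: name, active)


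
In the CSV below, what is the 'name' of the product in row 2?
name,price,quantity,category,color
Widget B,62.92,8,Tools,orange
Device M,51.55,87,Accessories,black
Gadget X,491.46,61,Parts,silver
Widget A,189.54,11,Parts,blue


Query: Row 2 ('Device M'), column 'name'
Value: Device M

Device M


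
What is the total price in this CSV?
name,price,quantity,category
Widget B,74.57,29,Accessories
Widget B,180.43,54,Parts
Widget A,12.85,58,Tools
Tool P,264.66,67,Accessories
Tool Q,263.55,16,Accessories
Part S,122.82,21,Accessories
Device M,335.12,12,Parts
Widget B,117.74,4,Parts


Computing total price:
Values: [74.57, 180.43, 12.85, 264.66, 263.55, 122.82, 335.12, 117.74]
Sum = 1371.74

1371.74


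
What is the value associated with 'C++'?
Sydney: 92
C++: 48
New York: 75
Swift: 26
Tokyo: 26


Looking up key 'C++'
Value: 48

48


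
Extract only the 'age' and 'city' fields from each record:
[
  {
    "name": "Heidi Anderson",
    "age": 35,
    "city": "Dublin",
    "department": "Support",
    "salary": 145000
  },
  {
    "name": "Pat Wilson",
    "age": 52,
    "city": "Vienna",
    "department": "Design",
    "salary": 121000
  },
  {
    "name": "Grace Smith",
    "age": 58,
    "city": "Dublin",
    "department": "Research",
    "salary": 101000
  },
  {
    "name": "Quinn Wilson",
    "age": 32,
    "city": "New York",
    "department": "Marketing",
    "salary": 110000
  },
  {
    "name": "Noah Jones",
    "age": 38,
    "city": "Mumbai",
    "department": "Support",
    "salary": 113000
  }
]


Original: 5 records with fields: name, age, city, department, salary
Keep: ['age', 'city']
Drop: ['name', 'department', 'salary']
Result: 5 records, 2 fields each

[
  {
    "age": 35,
    "city": "Dublin"
  },
  {
    "age": 52,
    "city": "Vienna"
  },
  {
    "age": 58,
    "city": "Dublin"
  },
  {
    "age": 32,
    "city": "New York"
  },
  {
    "age": 38,
    "city": "Mumbai"
  }
]


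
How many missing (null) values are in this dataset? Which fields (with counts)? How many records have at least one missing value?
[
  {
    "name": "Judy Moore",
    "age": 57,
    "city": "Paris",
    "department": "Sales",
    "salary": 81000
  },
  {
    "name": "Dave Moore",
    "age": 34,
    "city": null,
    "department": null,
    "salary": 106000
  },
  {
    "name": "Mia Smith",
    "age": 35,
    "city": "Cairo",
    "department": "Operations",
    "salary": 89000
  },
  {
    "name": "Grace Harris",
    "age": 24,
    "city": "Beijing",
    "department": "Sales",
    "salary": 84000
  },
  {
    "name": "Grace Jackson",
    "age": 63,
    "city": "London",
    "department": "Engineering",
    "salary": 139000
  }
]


Checking for missing (null) values in 5 records:

  Judy Moore: complete
  Dave Moore: city, department
  Mia Smith: complete
  Grace Harris: complete
  Grace Jackson: complete

Per field:
  name: 0 missing
  age: 0 missing
  city: 1 missing
  department: 1 missing
  salary: 0 missing

Total missing values: 2
Records with any missing: 1

2 missing values (city: 1, department: 1); 1 incomplete records


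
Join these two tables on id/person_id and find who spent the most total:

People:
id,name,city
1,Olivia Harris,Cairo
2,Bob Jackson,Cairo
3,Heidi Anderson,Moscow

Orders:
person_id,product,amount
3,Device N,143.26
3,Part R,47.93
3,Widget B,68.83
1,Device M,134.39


Join on: people.id = orders.person_id

Joined rows:
  Heidi Anderson (Moscow) bought Device N for $143.26
  Heidi Anderson (Moscow) bought Part R for $47.93
  Heidi Anderson (Moscow) bought Widget B for $68.83
  Olivia Harris (Cairo) bought Device M for $134.39

Total per person:
  Heidi Anderson: $260.02
  Olivia Harris: $134.39

Top spender: Heidi Anderson ($260.02)

Heidi Anderson ($260.02)


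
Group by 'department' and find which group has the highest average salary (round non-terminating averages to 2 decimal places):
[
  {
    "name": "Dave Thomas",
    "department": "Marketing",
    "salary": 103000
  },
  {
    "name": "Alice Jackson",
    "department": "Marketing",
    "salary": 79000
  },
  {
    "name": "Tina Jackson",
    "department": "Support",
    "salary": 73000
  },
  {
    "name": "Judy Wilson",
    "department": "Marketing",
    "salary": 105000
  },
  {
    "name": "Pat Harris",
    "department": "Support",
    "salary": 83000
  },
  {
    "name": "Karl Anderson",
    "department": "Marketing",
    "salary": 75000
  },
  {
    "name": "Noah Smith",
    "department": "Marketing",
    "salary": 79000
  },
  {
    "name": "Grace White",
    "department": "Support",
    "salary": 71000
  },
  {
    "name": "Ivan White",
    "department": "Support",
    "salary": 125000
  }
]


Group by: department

Groups:
  Marketing: 5 people, avg salary = 441000/5 = $88200
  Support: 4 people, avg salary = 352000/4 = $88000

Highest average salary: Marketing ($88200)

Marketing ($88200)


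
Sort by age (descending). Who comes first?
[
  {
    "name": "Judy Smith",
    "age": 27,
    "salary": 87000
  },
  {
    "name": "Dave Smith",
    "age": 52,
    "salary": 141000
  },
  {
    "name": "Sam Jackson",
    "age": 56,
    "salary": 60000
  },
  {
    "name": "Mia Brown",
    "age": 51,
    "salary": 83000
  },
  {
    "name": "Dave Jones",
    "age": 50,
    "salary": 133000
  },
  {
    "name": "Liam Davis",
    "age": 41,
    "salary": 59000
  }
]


Sort by: age (descending)

Sorted order:
  1. Sam Jackson (age = 56)
  2. Dave Smith (age = 52)
  3. Mia Brown (age = 51)
  4. Dave Jones (age = 50)
  5. Liam Davis (age = 41)
  6. Judy Smith (age = 27)

First: Sam Jackson

Sam Jackson


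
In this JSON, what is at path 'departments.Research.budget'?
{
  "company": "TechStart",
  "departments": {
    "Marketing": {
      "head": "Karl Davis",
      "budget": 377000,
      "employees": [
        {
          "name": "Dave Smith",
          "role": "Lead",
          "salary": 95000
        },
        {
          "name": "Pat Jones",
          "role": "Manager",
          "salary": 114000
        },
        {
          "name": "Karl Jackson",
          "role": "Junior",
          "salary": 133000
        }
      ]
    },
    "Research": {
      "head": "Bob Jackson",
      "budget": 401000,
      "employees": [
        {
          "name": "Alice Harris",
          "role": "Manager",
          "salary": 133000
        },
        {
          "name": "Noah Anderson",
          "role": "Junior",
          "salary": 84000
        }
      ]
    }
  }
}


Path: departments.Research.budget

Navigate:
  -> departments
  -> Research
  -> budget = 401000

401000


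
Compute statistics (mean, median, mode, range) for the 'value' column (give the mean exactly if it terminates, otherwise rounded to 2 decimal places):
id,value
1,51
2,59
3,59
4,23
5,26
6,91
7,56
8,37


Data: [51, 59, 59, 23, 26, 91, 56, 37]
Count: 8
Sum: 402
Mean: 402/8 = 50.25
Sorted: [23, 26, 37, 51, 56, 59, 59, 91]
Median: 53.5
Mode: 59 (2 times)
Range: 91 - 23 = 68
Min: 23, Max: 91

mean=50.25, median=53.5, mode=59, range=68


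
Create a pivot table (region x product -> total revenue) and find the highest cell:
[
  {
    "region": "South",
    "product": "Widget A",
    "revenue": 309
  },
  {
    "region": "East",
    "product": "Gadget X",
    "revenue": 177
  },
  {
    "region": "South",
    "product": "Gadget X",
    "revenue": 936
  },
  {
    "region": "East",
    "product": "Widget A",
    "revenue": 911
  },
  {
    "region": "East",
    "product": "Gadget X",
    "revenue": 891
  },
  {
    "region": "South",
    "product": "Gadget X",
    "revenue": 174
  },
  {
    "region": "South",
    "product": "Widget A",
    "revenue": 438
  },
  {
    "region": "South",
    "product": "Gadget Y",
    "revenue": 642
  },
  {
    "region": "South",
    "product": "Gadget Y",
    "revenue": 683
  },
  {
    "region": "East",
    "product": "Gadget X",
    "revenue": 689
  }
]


Pivot: region (rows) x product (columns) -> total revenue

     Gadget X      Gadget Y      Widget A    
East          1757             0           911  
South         1110          1325           747  

Highest: East / Gadget X = $1757

East / Gadget X = $1757


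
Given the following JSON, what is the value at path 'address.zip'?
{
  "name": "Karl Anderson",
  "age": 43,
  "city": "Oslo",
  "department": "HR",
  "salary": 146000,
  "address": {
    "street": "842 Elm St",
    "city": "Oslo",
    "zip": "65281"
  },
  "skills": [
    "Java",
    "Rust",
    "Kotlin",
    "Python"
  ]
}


Query: address.zip
Path: address -> zip
Value: 65281

65281


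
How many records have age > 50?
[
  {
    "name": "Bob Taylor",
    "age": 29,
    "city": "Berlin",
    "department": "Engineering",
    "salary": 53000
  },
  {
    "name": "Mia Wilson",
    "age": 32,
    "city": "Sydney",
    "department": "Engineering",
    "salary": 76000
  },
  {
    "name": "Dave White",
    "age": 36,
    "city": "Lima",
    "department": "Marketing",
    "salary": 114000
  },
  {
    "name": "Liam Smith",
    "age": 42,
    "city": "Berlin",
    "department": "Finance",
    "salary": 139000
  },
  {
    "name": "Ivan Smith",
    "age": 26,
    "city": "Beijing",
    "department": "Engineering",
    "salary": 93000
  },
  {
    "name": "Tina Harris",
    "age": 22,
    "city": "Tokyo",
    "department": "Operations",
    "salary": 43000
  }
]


Data: 6 records
Condition: age > 50

Checking each record:
  Bob Taylor: 29
  Mia Wilson: 32
  Dave White: 36
  Liam Smith: 42
  Ivan Smith: 26
  Tina Harris: 22

Count: 0

0


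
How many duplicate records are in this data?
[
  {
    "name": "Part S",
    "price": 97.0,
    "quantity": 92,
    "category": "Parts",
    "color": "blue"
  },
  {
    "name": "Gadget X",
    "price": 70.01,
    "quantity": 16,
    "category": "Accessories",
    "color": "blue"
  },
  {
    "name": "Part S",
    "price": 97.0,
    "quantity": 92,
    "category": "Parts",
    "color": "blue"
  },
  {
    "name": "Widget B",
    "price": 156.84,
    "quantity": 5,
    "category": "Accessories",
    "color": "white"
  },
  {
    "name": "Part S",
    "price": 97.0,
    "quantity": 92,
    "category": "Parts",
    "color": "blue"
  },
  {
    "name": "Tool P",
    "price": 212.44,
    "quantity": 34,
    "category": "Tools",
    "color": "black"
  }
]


Checking 6 records for duplicates:

  Row 1: Part S ($97.0, qty 92)
  Row 2: Gadget X ($70.01, qty 16)
  Row 3: Part S ($97.0, qty 92) <-- DUPLICATE
  Row 4: Widget B ($156.84, qty 5)
  Row 5: Part S ($97.0, qty 92) <-- DUPLICATE
  Row 6: Tool P ($212.44, qty 34)

Duplicates found: 2
Unique records: 4

2 duplicates, 4 unique


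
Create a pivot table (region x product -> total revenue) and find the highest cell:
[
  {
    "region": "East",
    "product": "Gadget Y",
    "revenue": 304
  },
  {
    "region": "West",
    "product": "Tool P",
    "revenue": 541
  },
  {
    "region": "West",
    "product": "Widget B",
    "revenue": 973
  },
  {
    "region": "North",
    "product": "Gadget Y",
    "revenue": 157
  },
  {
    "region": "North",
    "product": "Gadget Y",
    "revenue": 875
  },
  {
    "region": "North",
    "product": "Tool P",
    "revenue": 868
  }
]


Pivot: region (rows) x product (columns) -> total revenue

     Gadget Y      Tool P        Widget B    
East           304             0             0  
North         1032           868             0  
West             0           541           973  

Highest: North / Gadget Y = $1032

North / Gadget Y = $1032


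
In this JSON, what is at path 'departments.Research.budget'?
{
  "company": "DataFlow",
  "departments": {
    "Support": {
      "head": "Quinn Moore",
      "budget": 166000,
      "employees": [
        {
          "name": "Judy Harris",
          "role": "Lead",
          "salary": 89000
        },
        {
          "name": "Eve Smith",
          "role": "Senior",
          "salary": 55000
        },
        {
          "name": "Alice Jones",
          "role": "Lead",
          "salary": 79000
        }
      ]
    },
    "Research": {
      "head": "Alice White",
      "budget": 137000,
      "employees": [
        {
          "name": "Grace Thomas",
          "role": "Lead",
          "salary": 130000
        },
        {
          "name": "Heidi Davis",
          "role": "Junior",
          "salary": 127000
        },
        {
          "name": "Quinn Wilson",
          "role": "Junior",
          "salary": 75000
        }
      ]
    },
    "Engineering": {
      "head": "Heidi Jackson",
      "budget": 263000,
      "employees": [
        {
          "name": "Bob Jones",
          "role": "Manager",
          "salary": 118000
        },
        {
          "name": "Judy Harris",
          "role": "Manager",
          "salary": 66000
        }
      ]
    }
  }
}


Path: departments.Research.budget

Navigate:
  -> departments
  -> Research
  -> budget = 137000

137000


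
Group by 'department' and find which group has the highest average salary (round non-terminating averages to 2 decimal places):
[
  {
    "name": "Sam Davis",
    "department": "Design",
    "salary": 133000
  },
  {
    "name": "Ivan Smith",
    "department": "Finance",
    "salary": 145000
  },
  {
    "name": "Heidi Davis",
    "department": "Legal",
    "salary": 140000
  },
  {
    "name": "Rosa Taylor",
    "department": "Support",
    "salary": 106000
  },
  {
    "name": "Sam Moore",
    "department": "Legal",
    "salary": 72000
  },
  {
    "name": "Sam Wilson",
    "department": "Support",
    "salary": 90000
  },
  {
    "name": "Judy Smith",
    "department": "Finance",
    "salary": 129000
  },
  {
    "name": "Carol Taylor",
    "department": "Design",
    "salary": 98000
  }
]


Group by: department

Groups:
  Design: 2 people, avg salary = 231000/2 = $115500
  Finance: 2 people, avg salary = 274000/2 = $137000
  Legal: 2 people, avg salary = 212000/2 = $106000
  Support: 2 people, avg salary = 196000/2 = $98000

Highest average salary: Finance ($137000)

Finance ($137000)
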